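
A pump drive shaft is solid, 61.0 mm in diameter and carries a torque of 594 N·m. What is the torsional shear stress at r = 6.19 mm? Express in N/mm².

2.70 N/mm²

J = πd⁴/32 = π(0.0610)⁴/32 = 1.359×10^-6 m⁴.
Shear stress varies linearly with radius: τ = T·r/J = 594.0 × 0.00619 / 1.359×10^-6 = 2.705×10^6 Pa.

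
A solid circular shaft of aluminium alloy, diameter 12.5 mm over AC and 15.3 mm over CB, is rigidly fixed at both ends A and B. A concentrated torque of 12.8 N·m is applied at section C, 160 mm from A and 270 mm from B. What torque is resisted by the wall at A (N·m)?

Compatibility: T_A·a/J_AC = T_B·b/J_CB with T_A + T_B = T₀.
J_AC = 2.40×10^-9 m⁴, J_CB = 5.38×10^-9 m⁴, so T_A = T₀·(J_AC/a)/((J_AC/a)+(J_CB/b)) = 5.493 N·m, T_B = 7.307 N·m.

5.49 N·m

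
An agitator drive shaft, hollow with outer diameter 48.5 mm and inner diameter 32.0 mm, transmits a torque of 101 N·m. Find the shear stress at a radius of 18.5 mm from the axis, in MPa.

J = π(d_o⁴ − d_i⁴)/32 = π(0.0485⁴ − 0.0320⁴)/32 = 4.403×10^-7 m⁴.
Shear stress varies linearly with radius: τ = T·r/J = 101.0 × 0.0185 / 4.403×10^-7 = 4.244×10^6 Pa.

4.24 MPa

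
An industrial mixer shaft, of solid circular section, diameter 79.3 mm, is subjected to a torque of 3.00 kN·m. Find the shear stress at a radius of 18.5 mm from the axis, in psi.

J = πd⁴/32 = π(0.0793)⁴/32 = 3.882×10^-6 m⁴.
Shear stress varies linearly with radius: τ = T·r/J = 3000 × 0.0185 / 3.882×10^-6 = 1.430×10^7 Pa.

2070 psi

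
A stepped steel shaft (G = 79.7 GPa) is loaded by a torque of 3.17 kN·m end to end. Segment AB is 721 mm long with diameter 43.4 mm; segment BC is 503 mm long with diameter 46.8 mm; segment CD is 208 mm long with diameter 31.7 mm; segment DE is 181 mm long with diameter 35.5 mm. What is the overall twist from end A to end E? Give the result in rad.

J_AB = π(0.0434)⁴/32 = 3.48×10^-7 m⁴; J_BC = π(0.0468)⁴/32 = 4.71×10^-7 m⁴; J_CD = π(0.0317)⁴/32 = 9.91×10^-8 m⁴; J_DE = π(0.0355)⁴/32 = 1.56×10^-7 m⁴.
θ = (T/G)·Σ L_i/J_i = (3170/79.7×10⁹)·(0.721/3.48×10^-7 + 0.503/4.71×10^-7 + 0.208/9.91×10^-8 + 0.181/1.56×10^-7) = 0.2544 rad.

0.254 rad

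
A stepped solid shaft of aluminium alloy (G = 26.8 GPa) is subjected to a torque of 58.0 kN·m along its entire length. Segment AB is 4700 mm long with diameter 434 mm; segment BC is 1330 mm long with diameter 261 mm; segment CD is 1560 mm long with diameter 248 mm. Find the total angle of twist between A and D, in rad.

0.0183 rad

J_AB = π(0.434)⁴/32 = 3.48×10^-3 m⁴; J_BC = π(0.261)⁴/32 = 4.56×10^-4 m⁴; J_CD = π(0.248)⁴/32 = 3.71×10^-4 m⁴.
θ = (T/G)·Σ L_i/J_i = (58000/26.8×10⁹)·(4.70/3.48×10^-3 + 1.33/4.56×10^-4 + 1.56/3.71×10^-4) = 0.01833 rad.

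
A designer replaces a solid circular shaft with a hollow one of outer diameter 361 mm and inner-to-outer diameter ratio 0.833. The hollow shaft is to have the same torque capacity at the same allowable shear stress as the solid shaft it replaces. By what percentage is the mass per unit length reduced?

Equal τ_max and T ⇒ the solid shaft needs d_s³ = d_o³(1−k⁴), so d_s = 361·(1−0.833⁴)^(1/3) = 290.0 mm.
Area ratio A_h/A_s = d_o²(1−k²)/d_s² = (1−k²)/(1−k⁴)^(2/3) = 0.4743.
Mass saving = 1 − 0.4743 = 52.6 %.

52.6 %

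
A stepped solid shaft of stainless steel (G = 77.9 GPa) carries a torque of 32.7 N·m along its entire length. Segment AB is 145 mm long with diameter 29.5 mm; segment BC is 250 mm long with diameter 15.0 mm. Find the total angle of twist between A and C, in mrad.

J_AB = π(0.0295)⁴/32 = 7.44×10^-8 m⁴; J_BC = π(0.0150)⁴/32 = 4.97×10^-9 m⁴.
θ = (T/G)·Σ L_i/J_i = (32.70/77.9×10⁹)·(0.145/7.44×10^-8 + 0.250/4.97×10^-9) = 0.02193 rad.

21.9 mrad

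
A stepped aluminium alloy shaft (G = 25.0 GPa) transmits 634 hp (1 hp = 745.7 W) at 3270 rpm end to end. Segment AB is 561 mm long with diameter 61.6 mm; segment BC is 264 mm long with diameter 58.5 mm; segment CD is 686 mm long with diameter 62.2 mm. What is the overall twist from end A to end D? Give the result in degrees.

3.46°

ω = 2π·3270/60 = 342.4 rad/s, so T = P/ω = 634×745.7 / 342.4 = 1381 N·m.
J_AB = π(0.0616)⁴/32 = 1.41×10^-6 m⁴; J_BC = π(0.0585)⁴/32 = 1.15×10^-6 m⁴; J_CD = π(0.0622)⁴/32 = 1.47×10^-6 m⁴.
θ = (T/G)·Σ L_i/J_i = (1381/25.0×10⁹)·(0.561/1.41×10^-6 + 0.264/1.15×10^-6 + 0.686/1.47×10^-6) = 0.06038 rad.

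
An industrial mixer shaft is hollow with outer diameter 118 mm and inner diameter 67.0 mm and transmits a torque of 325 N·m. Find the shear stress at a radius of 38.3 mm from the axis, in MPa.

J = π(d_o⁴ − d_i⁴)/32 = π(0.118⁴ − 0.0670⁴)/32 = 1.706×10^-5 m⁴.
Shear stress varies linearly with radius: τ = T·r/J = 325.0 × 0.0383 / 1.706×10^-5 = 7.298×10^5 Pa.

0.730 MPa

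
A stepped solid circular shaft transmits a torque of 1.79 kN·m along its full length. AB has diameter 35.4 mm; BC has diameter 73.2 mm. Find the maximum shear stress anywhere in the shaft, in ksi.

Under the same torque, τ_max = 16T/(πd³) is largest where d is smallest — segment AB (d = 35.4 mm).
τ_max = 16·1790/(π·(0.0354)³) = 2.055×10^8 Pa.

29.8 ksi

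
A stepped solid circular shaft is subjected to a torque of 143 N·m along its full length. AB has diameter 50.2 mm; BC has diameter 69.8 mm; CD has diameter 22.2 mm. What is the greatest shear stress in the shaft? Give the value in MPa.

Under the same torque, τ_max = 16T/(πd³) is largest where d is smallest — segment CD (d = 22.2 mm).
τ_max = 16·143.0/(π·(0.0222)³) = 6.657×10^7 Pa.

66.6 MPa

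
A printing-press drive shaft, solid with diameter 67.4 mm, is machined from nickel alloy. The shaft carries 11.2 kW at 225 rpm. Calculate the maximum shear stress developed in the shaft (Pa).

ω = 2π·225/60 = 23.56 rad/s, so T = P/ω = 11.2×10³ / 23.56 = 475.3 N·m.
J = πd⁴/32 = π(0.0674)⁴/32 = 2.026×10^-6 m⁴.
τ_max = T·r/J = 475.3 × 0.0337 / 2.026×10^-6 = 7.907×10^6 Pa.

7.91e6 Pa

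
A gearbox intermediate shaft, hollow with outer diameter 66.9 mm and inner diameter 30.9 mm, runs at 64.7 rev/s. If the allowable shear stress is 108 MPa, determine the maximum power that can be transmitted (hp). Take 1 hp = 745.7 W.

J = π(d_o⁴ − d_i⁴)/32 = π(0.0669⁴ − 0.0309⁴)/32 = 1.877×10^-6 m⁴.
T_max = τ_allow·J/r = 1.08×10^8 × 1.877×10^-6 / 0.0335 = 6060 N·m.
ω = 2π·64.7 = 406.5 rad/s, so P_max = T_max·ω = 2.464×10^6 W.

3300 hp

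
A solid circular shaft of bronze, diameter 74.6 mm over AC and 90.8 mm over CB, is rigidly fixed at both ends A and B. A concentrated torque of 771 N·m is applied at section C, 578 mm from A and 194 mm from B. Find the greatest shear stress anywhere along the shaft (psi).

660 psi

Compatibility: T_A·a/J_AC = T_B·b/J_CB with T_A + T_B = T₀.
J_AC = 3.04×10^-6 m⁴, J_CB = 6.67×10^-6 m⁴, so T_A = T₀·(J_AC/a)/((J_AC/a)+(J_CB/b)) = 102.3 N·m, T_B = 668.7 N·m.
τ in each portion: τ_AC = 1.25×10^6 Pa, τ_CB = 4.55×10^6 Pa; maximum is in CB.
τ_max = T_CB·r/J = 668.7·0.0454/6.67×10^-6 = 4.550×10^6 Pa.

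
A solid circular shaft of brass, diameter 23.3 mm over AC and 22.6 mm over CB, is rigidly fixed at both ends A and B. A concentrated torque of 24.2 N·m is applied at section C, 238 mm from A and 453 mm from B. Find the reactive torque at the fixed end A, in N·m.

16.5 N·m

Compatibility: T_A·a/J_AC = T_B·b/J_CB with T_A + T_B = T₀.
J_AC = 2.89×10^-8 m⁴, J_CB = 2.56×10^-8 m⁴, so T_A = T₀·(J_AC/a)/((J_AC/a)+(J_CB/b)) = 16.52 N·m, T_B = 7.682 N·m.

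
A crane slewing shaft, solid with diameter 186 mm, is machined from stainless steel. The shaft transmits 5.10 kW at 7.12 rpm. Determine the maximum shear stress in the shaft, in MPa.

ω = 2π·7.12/60 = 0.7456 rad/s, so T = P/ω = 5.10×10³ / 0.7456 = 6840 N·m.
J = πd⁴/32 = π(0.186)⁴/32 = 1.175×10^-4 m⁴.
τ_max = T·r/J = 6840 × 0.0930 / 1.175×10^-4 = 5.414×10^6 Pa.

5.41 MPa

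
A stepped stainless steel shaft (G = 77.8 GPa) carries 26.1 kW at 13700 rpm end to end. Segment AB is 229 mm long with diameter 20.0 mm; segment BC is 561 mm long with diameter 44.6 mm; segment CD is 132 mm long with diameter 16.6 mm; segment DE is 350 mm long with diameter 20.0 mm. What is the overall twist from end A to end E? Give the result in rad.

ω = 2π·13700/60 = 1435 rad/s, so T = P/ω = 26.1×10³ / 1435 = 18.19 N·m.
J_AB = π(0.0200)⁴/32 = 1.57×10^-8 m⁴; J_BC = π(0.0446)⁴/32 = 3.88×10^-7 m⁴; J_CD = π(0.0166)⁴/32 = 7.45×10^-9 m⁴; J_DE = π(0.0200)⁴/32 = 1.57×10^-8 m⁴.
θ = (T/G)·Σ L_i/J_i = (18.19/77.8×10⁹)·(0.229/1.57×10^-8 + 0.561/3.88×10^-7 + 0.132/7.45×10^-9 + 0.350/1.57×10^-8) = 0.01310 rad.

0.0131 rad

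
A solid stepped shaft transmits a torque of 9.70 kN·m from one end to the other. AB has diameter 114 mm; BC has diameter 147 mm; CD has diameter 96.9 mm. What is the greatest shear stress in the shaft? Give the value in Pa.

5.43e7 Pa

Under the same torque, τ_max = 16T/(πd³) is largest where d is smallest — segment CD (d = 96.9 mm).
τ_max = 16·9700/(π·(0.0969)³) = 5.430×10^7 Pa.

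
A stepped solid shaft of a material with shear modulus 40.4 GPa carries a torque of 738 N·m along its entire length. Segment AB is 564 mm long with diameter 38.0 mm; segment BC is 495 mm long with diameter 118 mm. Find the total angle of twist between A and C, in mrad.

J_AB = π(0.0380)⁴/32 = 2.05×10^-7 m⁴; J_BC = π(0.118)⁴/32 = 1.90×10^-5 m⁴.
θ = (T/G)·Σ L_i/J_i = (738.0/40.4×10⁹)·(0.564/2.05×10^-7 + 0.495/1.90×10^-5) = 0.05080 rad.

50.8 mrad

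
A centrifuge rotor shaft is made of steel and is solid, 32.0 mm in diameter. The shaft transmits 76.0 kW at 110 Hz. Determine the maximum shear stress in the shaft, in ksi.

2.48 ksi

ω = 2π·110 = 691.2 rad/s, so T = P/ω = 76.0×10³ / 691.2 = 110.0 N·m.
J = πd⁴/32 = π(0.0320)⁴/32 = 1.029×10^-7 m⁴.
τ_max = T·r/J = 110.0 × 0.0160 / 1.029×10^-7 = 1.709×10^7 Pa.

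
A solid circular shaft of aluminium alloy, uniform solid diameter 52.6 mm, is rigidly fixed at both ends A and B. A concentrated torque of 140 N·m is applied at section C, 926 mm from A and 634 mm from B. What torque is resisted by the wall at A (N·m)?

56.9 N·m

With uniform GJ and both ends fixed, compatibility θ_AC = θ_CB gives T_A·a = T_B·b, together with T_A + T_B = T₀.
T_A = T₀·b/(a+b) = 140.0·634/1560 = 56.90 N·m; T_B = 83.10 N·m.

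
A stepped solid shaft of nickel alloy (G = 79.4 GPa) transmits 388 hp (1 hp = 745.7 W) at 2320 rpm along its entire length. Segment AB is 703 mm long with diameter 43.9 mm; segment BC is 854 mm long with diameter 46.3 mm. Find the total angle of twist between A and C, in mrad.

ω = 2π·2320/60 = 242.9 rad/s, so T = P/ω = 388×745.7 / 242.9 = 1191 N·m.
J_AB = π(0.0439)⁴/32 = 3.65×10^-7 m⁴; J_BC = π(0.0463)⁴/32 = 4.51×10^-7 m⁴.
θ = (T/G)·Σ L_i/J_i = (1191/79.4×10⁹)·(0.703/3.65×10^-7 + 0.854/4.51×10^-7) = 0.05731 rad.

57.3 mrad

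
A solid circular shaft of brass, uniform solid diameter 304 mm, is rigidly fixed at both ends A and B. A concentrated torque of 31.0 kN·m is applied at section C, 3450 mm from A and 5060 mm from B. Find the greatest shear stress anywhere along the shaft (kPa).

With uniform GJ and both ends fixed, compatibility θ_AC = θ_CB gives T_A·a = T_B·b, together with T_A + T_B = T₀.
T_A = T₀·b/(a+b) = 31000·5060/8510 = 18430 N·m; T_B = 12570 N·m.
τ in each portion: τ_AC = 3.34×10^6 Pa, τ_CB = 2.28×10^6 Pa; maximum is in AC.
τ_max = T_AC·r/J = 18430·0.152/8.38×10^-4 = 3.341×10^6 Pa.

3340 kPa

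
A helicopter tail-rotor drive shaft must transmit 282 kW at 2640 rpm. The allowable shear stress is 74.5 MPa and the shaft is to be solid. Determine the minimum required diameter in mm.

41.2 mm

ω = 2π·2640/60 = 276.5 rad/s, so T = P/ω = 282×10³ / 276.5 = 1020 N·m.
For a solid shaft τ_max = 16T/(πd³), so d = (16T/(π τ_allow))^(1/3) = (16·1020/(π·7.45×10^7))^(1/3) = 0.04116 m.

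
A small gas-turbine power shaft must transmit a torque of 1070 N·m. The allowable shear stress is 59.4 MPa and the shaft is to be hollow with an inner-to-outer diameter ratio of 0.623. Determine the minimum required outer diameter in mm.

For a hollow shaft with d_i/d_o = 0.623: τ_max = 16T/(π d_o³ (1−k⁴)), so d_o = [16T/(π τ_allow (1−k⁴))]^(1/3) = [16·1070/(π·5.94×10^7·0.8494)]^(1/3) = 0.04762 m.

47.6 mm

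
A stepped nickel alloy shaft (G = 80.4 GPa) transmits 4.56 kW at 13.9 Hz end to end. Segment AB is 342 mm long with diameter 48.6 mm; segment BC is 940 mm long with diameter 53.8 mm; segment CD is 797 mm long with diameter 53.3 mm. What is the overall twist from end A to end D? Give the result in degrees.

ω = 2π·13.9 = 87.34 rad/s, so T = P/ω = 4.56×10³ / 87.34 = 52.21 N·m.
J_AB = π(0.0486)⁴/32 = 5.48×10^-7 m⁴; J_BC = π(0.0538)⁴/32 = 8.22×10^-7 m⁴; J_CD = π(0.0533)⁴/32 = 7.92×10^-7 m⁴.
θ = (T/G)·Σ L_i/J_i = (52.21/80.4×10⁹)·(0.342/5.48×10^-7 + 0.940/8.22×10^-7 + 0.797/7.92×10^-7) = 1.801×10^-3 rad.

0.103°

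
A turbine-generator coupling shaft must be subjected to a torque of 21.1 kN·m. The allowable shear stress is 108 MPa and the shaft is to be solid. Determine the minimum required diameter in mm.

For a solid shaft τ_max = 16T/(πd³), so d = (16T/(π τ_allow))^(1/3) = (16·21100/(π·1.08×10^8))^(1/3) = 0.09983 m.

99.8 mm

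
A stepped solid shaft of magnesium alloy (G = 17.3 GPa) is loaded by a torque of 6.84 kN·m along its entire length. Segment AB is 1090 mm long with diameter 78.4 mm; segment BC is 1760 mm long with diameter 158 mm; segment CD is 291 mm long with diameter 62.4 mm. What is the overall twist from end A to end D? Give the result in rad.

0.205 rad

J_AB = π(0.0784)⁴/32 = 3.71×10^-6 m⁴; J_BC = π(0.158)⁴/32 = 6.12×10^-5 m⁴; J_CD = π(0.0624)⁴/32 = 1.49×10^-6 m⁴.
θ = (T/G)·Σ L_i/J_i = (6840/17.3×10⁹)·(1.09/3.71×10^-6 + 1.76/6.12×10^-5 + 0.291/1.49×10^-6) = 0.2049 rad.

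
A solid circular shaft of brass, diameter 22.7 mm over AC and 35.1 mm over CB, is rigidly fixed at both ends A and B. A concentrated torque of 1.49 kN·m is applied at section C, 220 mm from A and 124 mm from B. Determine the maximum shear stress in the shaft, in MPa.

160 MPa

Compatibility: T_A·a/J_AC = T_B·b/J_CB with T_A + T_B = T₀.
J_AC = 2.61×10^-8 m⁴, J_CB = 1.49×10^-7 m⁴, so T_A = T₀·(J_AC/a)/((J_AC/a)+(J_CB/b)) = 133.7 N·m, T_B = 1356 N·m.
τ in each portion: τ_AC = 5.82×10^7 Pa, τ_CB = 1.60×10^8 Pa; maximum is in CB.
τ_max = T_CB·r/J = 1356·0.0175/1.49×10^-7 = 1.597×10^8 Pa.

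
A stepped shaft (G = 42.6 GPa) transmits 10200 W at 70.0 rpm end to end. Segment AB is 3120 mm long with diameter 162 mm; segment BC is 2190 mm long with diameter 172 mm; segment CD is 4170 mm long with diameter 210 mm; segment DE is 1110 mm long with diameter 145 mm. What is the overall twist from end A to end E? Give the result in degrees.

0.223°

ω = 2π·70.0/60 = 7.330 rad/s, so T = P/ω = 10200 / 7.330 = 1391 N·m.
J_AB = π(0.162)⁴/32 = 6.76×10^-5 m⁴; J_BC = π(0.172)⁴/32 = 8.59×10^-5 m⁴; J_CD = π(0.210)⁴/32 = 1.91×10^-4 m⁴; J_DE = π(0.145)⁴/32 = 4.34×10^-5 m⁴.
θ = (T/G)·Σ L_i/J_i = (1391/42.6×10⁹)·(3.12/6.76×10^-5 + 2.19/8.59×10^-5 + 4.17/1.91×10^-4 + 1.11/4.34×10^-5) = 3.888×10^-3 rad.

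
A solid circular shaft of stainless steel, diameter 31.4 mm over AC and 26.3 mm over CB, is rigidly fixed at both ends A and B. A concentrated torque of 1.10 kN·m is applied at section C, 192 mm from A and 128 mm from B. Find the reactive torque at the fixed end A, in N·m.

633 N·m

Compatibility: T_A·a/J_AC = T_B·b/J_CB with T_A + T_B = T₀.
J_AC = 9.54×10^-8 m⁴, J_CB = 4.70×10^-8 m⁴, so T_A = T₀·(J_AC/a)/((J_AC/a)+(J_CB/b)) = 632.8 N·m, T_B = 467.2 N·m.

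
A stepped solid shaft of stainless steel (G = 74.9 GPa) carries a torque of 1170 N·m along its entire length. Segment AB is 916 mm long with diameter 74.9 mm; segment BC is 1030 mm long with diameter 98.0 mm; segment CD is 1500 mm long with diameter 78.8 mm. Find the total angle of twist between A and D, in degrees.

0.722°

J_AB = π(0.0749)⁴/32 = 3.09×10^-6 m⁴; J_BC = π(0.0980)⁴/32 = 9.06×10^-6 m⁴; J_CD = π(0.0788)⁴/32 = 3.79×10^-6 m⁴.
θ = (T/G)·Σ L_i/J_i = (1170/74.9×10⁹)·(0.916/3.09×10^-6 + 1.03/9.06×10^-6 + 1.50/3.79×10^-6) = 0.01260 rad.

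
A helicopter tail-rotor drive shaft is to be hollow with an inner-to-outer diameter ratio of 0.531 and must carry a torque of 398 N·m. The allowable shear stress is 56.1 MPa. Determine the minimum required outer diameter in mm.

34.0 mm

For a hollow shaft with d_i/d_o = 0.531: τ_max = 16T/(π d_o³ (1−k⁴)), so d_o = [16T/(π τ_allow (1−k⁴))]^(1/3) = [16·398.0/(π·5.61×10^7·0.9205)]^(1/3) = 0.03399 m.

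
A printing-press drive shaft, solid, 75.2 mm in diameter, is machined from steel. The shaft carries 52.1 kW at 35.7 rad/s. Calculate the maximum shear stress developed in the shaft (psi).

2530 psi

ω = 35.7 rad/s, so T = P/ω = 52.1×10³ / 35.70 = 1459 N·m.
J = πd⁴/32 = π(0.0752)⁴/32 = 3.140×10^-6 m⁴.
τ_max = T·r/J = 1459 × 0.0376 / 3.140×10^-6 = 1.748×10^7 Pa.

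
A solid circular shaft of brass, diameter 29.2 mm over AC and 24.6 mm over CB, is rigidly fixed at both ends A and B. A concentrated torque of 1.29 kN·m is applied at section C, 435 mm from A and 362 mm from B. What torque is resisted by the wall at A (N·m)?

Compatibility: T_A·a/J_AC = T_B·b/J_CB with T_A + T_B = T₀.
J_AC = 7.14×10^-8 m⁴, J_CB = 3.60×10^-8 m⁴, so T_A = T₀·(J_AC/a)/((J_AC/a)+(J_CB/b)) = 803.6 N·m, T_B = 486.4 N·m.

804 N·m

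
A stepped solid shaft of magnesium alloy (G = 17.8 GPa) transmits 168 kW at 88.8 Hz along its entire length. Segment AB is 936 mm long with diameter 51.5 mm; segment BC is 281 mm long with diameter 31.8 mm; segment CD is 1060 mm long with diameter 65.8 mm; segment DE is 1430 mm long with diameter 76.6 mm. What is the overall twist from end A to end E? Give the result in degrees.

4.99°

ω = 2π·88.8 = 557.9 rad/s, so T = P/ω = 168×10³ / 557.9 = 301.1 N·m.
J_AB = π(0.0515)⁴/32 = 6.91×10^-7 m⁴; J_BC = π(0.0318)⁴/32 = 1.00×10^-7 m⁴; J_CD = π(0.0658)⁴/32 = 1.84×10^-6 m⁴; J_DE = π(0.0766)⁴/32 = 3.38×10^-6 m⁴.
θ = (T/G)·Σ L_i/J_i = (301.1/17.8×10⁹)·(0.936/6.91×10^-7 + 0.281/1.00×10^-7 + 1.06/1.84×10^-6 + 1.43/3.38×10^-6) = 0.08717 rad.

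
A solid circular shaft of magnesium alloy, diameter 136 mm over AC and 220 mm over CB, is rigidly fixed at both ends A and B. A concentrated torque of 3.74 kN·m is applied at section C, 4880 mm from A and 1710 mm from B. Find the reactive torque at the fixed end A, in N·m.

182 N·m

Compatibility: T_A·a/J_AC = T_B·b/J_CB with T_A + T_B = T₀.
J_AC = 3.36×10^-5 m⁴, J_CB = 2.30×10^-4 m⁴, so T_A = T₀·(J_AC/a)/((J_AC/a)+(J_CB/b)) = 182.1 N·m, T_B = 3558 N·m.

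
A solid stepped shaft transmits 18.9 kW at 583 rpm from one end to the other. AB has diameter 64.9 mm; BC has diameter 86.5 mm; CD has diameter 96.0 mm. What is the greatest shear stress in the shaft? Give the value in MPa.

ω = 2π·583/60 = 61.05 rad/s, so T = P/ω = 18.9×10³ / 61.05 = 309.6 N·m.
Under the same torque, τ_max = 16T/(πd³) is largest where d is smallest — segment AB (d = 64.9 mm).
τ_max = 16·309.6/(π·(0.0649)³) = 5.768×10^6 Pa.

5.77 MPa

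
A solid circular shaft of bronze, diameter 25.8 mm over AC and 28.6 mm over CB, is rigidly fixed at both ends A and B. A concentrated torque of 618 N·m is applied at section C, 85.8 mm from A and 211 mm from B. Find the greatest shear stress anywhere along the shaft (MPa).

Compatibility: T_A·a/J_AC = T_B·b/J_CB with T_A + T_B = T₀.
J_AC = 4.35×10^-8 m⁴, J_CB = 6.57×10^-8 m⁴, so T_A = T₀·(J_AC/a)/((J_AC/a)+(J_CB/b)) = 382.9 N·m, T_B = 235.1 N·m.
τ in each portion: τ_AC = 1.14×10^8 Pa, τ_CB = 5.12×10^7 Pa; maximum is in AC.
τ_max = T_AC·r/J = 382.9·0.0129/4.35×10^-8 = 1.136×10^8 Pa.

114 MPa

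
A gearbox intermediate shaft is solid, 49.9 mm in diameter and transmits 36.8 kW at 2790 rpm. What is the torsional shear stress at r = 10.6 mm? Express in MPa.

2.19 MPa

ω = 2π·2790/60 = 292.2 rad/s, so T = P/ω = 36.8×10³ / 292.2 = 126.0 N·m.
J = πd⁴/32 = π(0.0499)⁴/32 = 6.087×10^-7 m⁴.
Shear stress varies linearly with radius: τ = T·r/J = 126.0 × 0.0106 / 6.087×10^-7 = 2.193×10^6 Pa.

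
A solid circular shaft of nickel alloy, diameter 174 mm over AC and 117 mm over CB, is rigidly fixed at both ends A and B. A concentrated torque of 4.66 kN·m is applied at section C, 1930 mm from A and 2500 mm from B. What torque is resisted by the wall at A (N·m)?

Compatibility: T_A·a/J_AC = T_B·b/J_CB with T_A + T_B = T₀.
J_AC = 9.00×10^-5 m⁴, J_CB = 1.84×10^-5 m⁴, so T_A = T₀·(J_AC/a)/((J_AC/a)+(J_CB/b)) = 4025 N·m, T_B = 635.2 N·m.

4020 N·m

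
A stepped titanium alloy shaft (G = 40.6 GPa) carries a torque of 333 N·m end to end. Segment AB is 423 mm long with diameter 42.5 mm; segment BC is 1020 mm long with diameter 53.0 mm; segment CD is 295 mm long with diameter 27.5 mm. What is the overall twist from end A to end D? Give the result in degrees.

3.71°

J_AB = π(0.0425)⁴/32 = 3.20×10^-7 m⁴; J_BC = π(0.0530)⁴/32 = 7.75×10^-7 m⁴; J_CD = π(0.0275)⁴/32 = 5.61×10^-8 m⁴.
θ = (T/G)·Σ L_i/J_i = (333.0/40.6×10⁹)·(0.423/3.20×10^-7 + 1.02/7.75×10^-7 + 0.295/5.61×10^-8) = 0.06472 rad.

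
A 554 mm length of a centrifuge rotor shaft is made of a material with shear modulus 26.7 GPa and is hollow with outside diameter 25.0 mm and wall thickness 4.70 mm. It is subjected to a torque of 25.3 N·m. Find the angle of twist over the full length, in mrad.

16.1 mrad

J = π(d_o⁴ − d_i⁴)/32 = π(0.0250⁴ − 0.0156⁴)/32 = 3.254×10^-8 m⁴.
θ = T·L/(G·J) = 25.30 × 0.554 / (26.7×10⁹ × 3.254×10^-8) = 0.01613 rad.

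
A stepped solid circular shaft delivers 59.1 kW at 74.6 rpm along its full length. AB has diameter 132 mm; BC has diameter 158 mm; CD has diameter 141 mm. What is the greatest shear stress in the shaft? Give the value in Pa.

ω = 2π·74.6/60 = 7.812 rad/s, so T = P/ω = 59.1×10³ / 7.812 = 7565 N·m.
Under the same torque, τ_max = 16T/(πd³) is largest where d is smallest — segment AB (d = 132 mm).
τ_max = 16·7565/(π·(0.132)³) = 1.675×10^7 Pa.

1.68e7 Pa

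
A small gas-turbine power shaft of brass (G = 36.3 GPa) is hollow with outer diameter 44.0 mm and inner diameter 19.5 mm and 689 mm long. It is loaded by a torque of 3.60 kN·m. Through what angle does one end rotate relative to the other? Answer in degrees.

J = π(d_o⁴ − d_i⁴)/32 = π(0.0440⁴ − 0.0195⁴)/32 = 3.538×10^-7 m⁴.
θ = T·L/(G·J) = 3600 × 0.689 / (36.3×10⁹ × 3.538×10^-7) = 0.1931 rad.

11.1°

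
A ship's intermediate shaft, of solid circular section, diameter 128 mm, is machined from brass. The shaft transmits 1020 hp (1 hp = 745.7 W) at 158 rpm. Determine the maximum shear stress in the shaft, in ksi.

16.2 ksi

ω = 2π·158/60 = 16.55 rad/s, so T = P/ω = 1020×745.7 / 16.55 = 45970 N·m.
J = πd⁴/32 = π(0.128)⁴/32 = 2.635×10^-5 m⁴.
τ_max = T·r/J = 45970 × 0.0640 / 2.635×10^-5 = 1.116×10^8 Pa.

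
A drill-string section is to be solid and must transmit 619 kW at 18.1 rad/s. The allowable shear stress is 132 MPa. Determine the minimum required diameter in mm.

110 mm

ω = 18.1 rad/s, so T = P/ω = 619×10³ / 18.10 = 34200 N·m.
For a solid shaft τ_max = 16T/(πd³), so d = (16T/(π τ_allow))^(1/3) = (16·34200/(π·1.32×10^8))^(1/3) = 0.1097 m.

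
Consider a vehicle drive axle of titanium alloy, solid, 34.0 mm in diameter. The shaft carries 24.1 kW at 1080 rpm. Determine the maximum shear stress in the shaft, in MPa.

27.6 MPa

ω = 2π·1080/60 = 113.1 rad/s, so T = P/ω = 24.1×10³ / 113.1 = 213.1 N·m.
J = πd⁴/32 = π(0.0340)⁴/32 = 1.312×10^-7 m⁴.
τ_max = T·r/J = 213.1 × 0.0170 / 1.312×10^-7 = 2.761×10^7 Pa.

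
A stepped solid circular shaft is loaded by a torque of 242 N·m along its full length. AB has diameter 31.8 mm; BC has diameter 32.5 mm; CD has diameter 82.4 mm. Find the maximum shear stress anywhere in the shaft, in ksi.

5.56 ksi

Under the same torque, τ_max = 16T/(πd³) is largest where d is smallest — segment AB (d = 31.8 mm).
τ_max = 16·242.0/(π·(0.0318)³) = 3.833×10^7 Pa.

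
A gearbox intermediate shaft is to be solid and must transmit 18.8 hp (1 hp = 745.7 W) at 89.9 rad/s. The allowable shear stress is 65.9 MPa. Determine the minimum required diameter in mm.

22.9 mm

ω = 89.9 rad/s, so T = P/ω = 18.8×745.7 / 89.90 = 155.9 N·m.
For a solid shaft τ_max = 16T/(πd³), so d = (16T/(π τ_allow))^(1/3) = (16·155.9/(π·6.59×10^7))^(1/3) = 0.02293 m.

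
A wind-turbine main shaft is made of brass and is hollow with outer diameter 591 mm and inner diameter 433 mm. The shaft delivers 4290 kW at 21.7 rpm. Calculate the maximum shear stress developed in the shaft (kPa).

65400 kPa

ω = 2π·21.7/60 = 2.272 rad/s, so T = P/ω = 4290×10³ / 2.272 = 1.888e6 N·m.
J = π(d_o⁴ − d_i⁴)/32 = π(0.591⁴ − 0.433⁴)/32 = 8.526×10^-3 m⁴.
τ_max = T·r/J = 1.888e6 × 0.295 / 8.526×10^-3 = 6.543×10^7 Pa.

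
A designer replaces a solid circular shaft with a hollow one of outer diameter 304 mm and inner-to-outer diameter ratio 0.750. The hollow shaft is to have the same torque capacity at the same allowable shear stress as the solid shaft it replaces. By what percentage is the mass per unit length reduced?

Equal τ_max and T ⇒ the solid shaft needs d_s³ = d_o³(1−k⁴), so d_s = 304·(1−0.750⁴)^(1/3) = 267.8 mm.
Area ratio A_h/A_s = d_o²(1−k²)/d_s² = (1−k²)/(1−k⁴)^(2/3) = 0.5638.
Mass saving = 1 − 0.5638 = 43.6 %.

43.6 %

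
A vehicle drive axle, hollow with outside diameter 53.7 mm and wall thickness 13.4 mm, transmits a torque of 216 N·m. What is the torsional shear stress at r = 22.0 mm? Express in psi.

J = π(d_o⁴ − d_i⁴)/32 = π(0.0537⁴ − 0.0269⁴)/32 = 7.650×10^-7 m⁴.
Shear stress varies linearly with radius: τ = T·r/J = 216.0 × 0.0220 / 7.650×10^-7 = 6.212×10^6 Pa.

901 psi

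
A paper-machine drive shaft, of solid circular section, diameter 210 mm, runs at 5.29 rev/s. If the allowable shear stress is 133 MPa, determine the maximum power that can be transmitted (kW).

8040 kW

J = πd⁴/32 = π(0.210)⁴/32 = 1.909×10^-4 m⁴.
T_max = τ_allow·J/r = 1.33×10^8 × 1.909×10^-4 / 0.105 = 241800 N·m.
ω = 2π·5.29 = 33.24 rad/s, so P_max = T_max·ω = 8.038×10^6 W.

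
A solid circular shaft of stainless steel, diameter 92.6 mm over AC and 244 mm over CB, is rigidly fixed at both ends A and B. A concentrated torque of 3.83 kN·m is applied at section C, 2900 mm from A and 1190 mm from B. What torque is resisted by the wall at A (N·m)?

Compatibility: T_A·a/J_AC = T_B·b/J_CB with T_A + T_B = T₀.
J_AC = 7.22×10^-6 m⁴, J_CB = 3.48×10^-4 m⁴, so T_A = T₀·(J_AC/a)/((J_AC/a)+(J_CB/b)) = 32.33 N·m, T_B = 3798 N·m.

32.3 N·m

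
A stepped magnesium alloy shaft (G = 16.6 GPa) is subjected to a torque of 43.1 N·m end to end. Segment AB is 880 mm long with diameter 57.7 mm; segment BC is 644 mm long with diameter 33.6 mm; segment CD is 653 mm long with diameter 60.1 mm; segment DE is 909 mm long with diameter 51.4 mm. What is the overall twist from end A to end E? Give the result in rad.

J_AB = π(0.0577)⁴/32 = 1.09×10^-6 m⁴; J_BC = π(0.0336)⁴/32 = 1.25×10^-7 m⁴; J_CD = π(0.0601)⁴/32 = 1.28×10^-6 m⁴; J_DE = π(0.0514)⁴/32 = 6.85×10^-7 m⁴.
θ = (T/G)·Σ L_i/J_i = (43.10/16.6×10⁹)·(0.880/1.09×10^-6 + 0.644/1.25×10^-7 + 0.653/1.28×10^-6 + 0.909/6.85×10^-7) = 0.02023 rad.

0.0202 rad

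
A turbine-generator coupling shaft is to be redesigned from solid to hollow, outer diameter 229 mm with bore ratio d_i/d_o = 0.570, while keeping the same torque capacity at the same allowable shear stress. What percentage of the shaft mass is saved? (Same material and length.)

27.3 %

Equal τ_max and T ⇒ the solid shaft needs d_s³ = d_o³(1−k⁴), so d_s = 229·(1−0.570⁴)^(1/3) = 220.6 mm.
Area ratio A_h/A_s = d_o²(1−k²)/d_s² = (1−k²)/(1−k⁴)^(2/3) = 0.7272.
Mass saving = 1 − 0.7272 = 27.3 %.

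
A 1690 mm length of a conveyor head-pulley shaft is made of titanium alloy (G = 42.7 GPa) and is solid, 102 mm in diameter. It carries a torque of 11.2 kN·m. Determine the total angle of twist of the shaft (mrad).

41.7 mrad

J = πd⁴/32 = π(0.102)⁴/32 = 1.063×10^-5 m⁴.
θ = T·L/(G·J) = 11200 × 1.69 / (42.7×10⁹ × 1.063×10^-5) = 0.04171 rad.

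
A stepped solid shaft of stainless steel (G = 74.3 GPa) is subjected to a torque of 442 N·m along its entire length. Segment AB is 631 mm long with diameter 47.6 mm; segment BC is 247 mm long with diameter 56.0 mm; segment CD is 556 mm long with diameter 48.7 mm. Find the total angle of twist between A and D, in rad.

J_AB = π(0.0476)⁴/32 = 5.04×10^-7 m⁴; J_BC = π(0.0560)⁴/32 = 9.65×10^-7 m⁴; J_CD = π(0.0487)⁴/32 = 5.52×10^-7 m⁴.
θ = (T/G)·Σ L_i/J_i = (442.0/74.3×10⁹)·(0.631/5.04×10^-7 + 0.247/9.65×10^-7 + 0.556/5.52×10^-7) = 0.01496 rad.

0.0150 rad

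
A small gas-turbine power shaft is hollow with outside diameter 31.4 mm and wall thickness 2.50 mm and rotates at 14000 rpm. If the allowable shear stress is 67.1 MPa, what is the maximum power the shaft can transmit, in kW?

299 kW

J = π(d_o⁴ − d_i⁴)/32 = π(0.0314⁴ − 0.0264⁴)/32 = 4.775×10^-8 m⁴.
T_max = τ_allow·J/r = 6.71×10^7 × 4.775×10^-8 / 0.0157 = 204.1 N·m.
ω = 2π·14000/60 = 1466 rad/s, so P_max = T_max·ω = 2.992×10^5 W.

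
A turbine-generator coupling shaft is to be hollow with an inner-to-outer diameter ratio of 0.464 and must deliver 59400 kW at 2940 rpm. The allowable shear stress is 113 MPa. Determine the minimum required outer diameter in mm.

209 mm

ω = 2π·2940/60 = 307.9 rad/s, so T = P/ω = 59400×10³ / 307.9 = 192900 N·m.
For a hollow shaft with d_i/d_o = 0.464: τ_max = 16T/(π d_o³ (1−k⁴)), so d_o = [16T/(π τ_allow (1−k⁴))]^(1/3) = [16·192900/(π·1.13×10^8·0.9536)]^(1/3) = 0.2089 m.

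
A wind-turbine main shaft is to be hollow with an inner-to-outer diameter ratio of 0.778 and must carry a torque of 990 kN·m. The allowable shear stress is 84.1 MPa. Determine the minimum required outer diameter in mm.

456 mm

For a hollow shaft with d_i/d_o = 0.778: τ_max = 16T/(π d_o³ (1−k⁴)), so d_o = [16T/(π τ_allow (1−k⁴))]^(1/3) = [16·990000/(π·8.41×10^7·0.6336)]^(1/3) = 0.4557 m.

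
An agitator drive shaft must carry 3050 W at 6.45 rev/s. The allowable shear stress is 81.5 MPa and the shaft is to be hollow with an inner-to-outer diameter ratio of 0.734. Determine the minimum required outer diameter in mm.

18.8 mm

ω = 2π·6.45 = 40.53 rad/s, so T = P/ω = 3050 / 40.53 = 75.26 N·m.
For a hollow shaft with d_i/d_o = 0.734: τ_max = 16T/(π d_o³ (1−k⁴)), so d_o = [16T/(π τ_allow (1−k⁴))]^(1/3) = [16·75.26/(π·8.15×10^7·0.7097)]^(1/3) = 0.01878 m.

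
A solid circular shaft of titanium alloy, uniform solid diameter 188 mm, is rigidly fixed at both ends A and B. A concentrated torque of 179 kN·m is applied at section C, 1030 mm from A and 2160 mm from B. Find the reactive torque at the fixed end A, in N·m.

121000 N·m

With uniform GJ and both ends fixed, compatibility θ_AC = θ_CB gives T_A·a = T_B·b, together with T_A + T_B = T₀.
T_A = T₀·b/(a+b) = 179000·2160/3190 = 121200 N·m; T_B = 57800 N·m.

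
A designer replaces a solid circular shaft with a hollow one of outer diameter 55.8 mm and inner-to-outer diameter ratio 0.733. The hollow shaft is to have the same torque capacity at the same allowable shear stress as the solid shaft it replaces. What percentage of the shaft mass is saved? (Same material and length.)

41.9 %

Equal τ_max and T ⇒ the solid shaft needs d_s³ = d_o³(1−k⁴), so d_s = 55.8·(1−0.733⁴)^(1/3) = 49.81 mm.
Area ratio A_h/A_s = d_o²(1−k²)/d_s² = (1−k²)/(1−k⁴)^(2/3) = 0.5807.
Mass saving = 1 − 0.5807 = 41.9 %.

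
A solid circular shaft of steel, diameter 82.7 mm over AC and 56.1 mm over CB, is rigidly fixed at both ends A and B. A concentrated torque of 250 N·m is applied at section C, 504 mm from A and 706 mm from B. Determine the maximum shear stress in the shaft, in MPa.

1.96 MPa

Compatibility: T_A·a/J_AC = T_B·b/J_CB with T_A + T_B = T₀.
J_AC = 4.59×10^-6 m⁴, J_CB = 9.72×10^-7 m⁴, so T_A = T₀·(J_AC/a)/((J_AC/a)+(J_CB/b)) = 217.2 N·m, T_B = 32.83 N·m.
τ in each portion: τ_AC = 1.96×10^6 Pa, τ_CB = 9.47×10^5 Pa; maximum is in AC.
τ_max = T_AC·r/J = 217.2·0.0414/4.59×10^-6 = 1.955×10^6 Pa.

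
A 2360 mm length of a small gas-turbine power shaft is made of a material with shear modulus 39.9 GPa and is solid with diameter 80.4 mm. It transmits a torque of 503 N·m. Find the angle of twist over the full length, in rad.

0.00725 rad

J = πd⁴/32 = π(0.0804)⁴/32 = 4.102×10^-6 m⁴.
θ = T·L/(G·J) = 503.0 × 2.36 / (39.9×10⁹ × 4.102×10^-6) = 7.252×10^-3 rad.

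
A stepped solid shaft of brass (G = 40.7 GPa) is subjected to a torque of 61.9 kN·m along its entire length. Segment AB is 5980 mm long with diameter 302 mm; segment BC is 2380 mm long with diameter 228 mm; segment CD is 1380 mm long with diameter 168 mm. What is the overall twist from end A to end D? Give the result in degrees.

J_AB = π(0.302)⁴/32 = 8.17×10^-4 m⁴; J_BC = π(0.228)⁴/32 = 2.65×10^-4 m⁴; J_CD = π(0.168)⁴/32 = 7.82×10^-5 m⁴.
θ = (T/G)·Σ L_i/J_i = (61900/40.7×10⁹)·(5.98/8.17×10^-4 + 2.38/2.65×10^-4 + 1.38/7.82×10^-5) = 0.05162 rad.

2.96°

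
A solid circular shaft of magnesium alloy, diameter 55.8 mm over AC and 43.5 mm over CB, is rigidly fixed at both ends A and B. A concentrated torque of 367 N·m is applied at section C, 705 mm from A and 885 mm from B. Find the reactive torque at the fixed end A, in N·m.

284 N·m

Compatibility: T_A·a/J_AC = T_B·b/J_CB with T_A + T_B = T₀.
J_AC = 9.52×10^-7 m⁴, J_CB = 3.52×10^-7 m⁴, so T_A = T₀·(J_AC/a)/((J_AC/a)+(J_CB/b)) = 283.6 N·m, T_B = 83.43 N·m.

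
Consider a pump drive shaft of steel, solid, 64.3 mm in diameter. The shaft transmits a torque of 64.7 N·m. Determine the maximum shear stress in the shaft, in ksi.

0.180 ksi

J = πd⁴/32 = π(0.0643)⁴/32 = 1.678×10^-6 m⁴.
τ_max = T·r/J = 64.70 × 0.0321 / 1.678×10^-6 = 1.239×10^6 Pa.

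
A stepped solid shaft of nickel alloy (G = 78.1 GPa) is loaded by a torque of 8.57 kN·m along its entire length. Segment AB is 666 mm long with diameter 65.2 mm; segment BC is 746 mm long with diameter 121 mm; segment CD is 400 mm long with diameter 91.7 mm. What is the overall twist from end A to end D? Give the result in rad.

0.0514 rad

J_AB = π(0.0652)⁴/32 = 1.77×10^-6 m⁴; J_BC = π(0.121)⁴/32 = 2.10×10^-5 m⁴; J_CD = π(0.0917)⁴/32 = 6.94×10^-6 m⁴.
θ = (T/G)·Σ L_i/J_i = (8570/78.1×10⁹)·(0.666/1.77×10^-6 + 0.746/2.10×10^-5 + 0.400/6.94×10^-6) = 0.05140 rad.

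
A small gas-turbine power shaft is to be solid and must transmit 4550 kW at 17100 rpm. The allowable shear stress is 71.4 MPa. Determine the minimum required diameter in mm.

56.6 mm

ω = 2π·17100/60 = 1791 rad/s, so T = P/ω = 4550×10³ / 1791 = 2541 N·m.
For a solid shaft τ_max = 16T/(πd³), so d = (16T/(π τ_allow))^(1/3) = (16·2541/(π·7.14×10^7))^(1/3) = 0.05659 m.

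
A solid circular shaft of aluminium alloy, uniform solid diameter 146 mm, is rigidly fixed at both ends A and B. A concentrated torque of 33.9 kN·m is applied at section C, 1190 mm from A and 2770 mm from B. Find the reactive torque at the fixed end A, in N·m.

With uniform GJ and both ends fixed, compatibility θ_AC = θ_CB gives T_A·a = T_B·b, together with T_A + T_B = T₀.
T_A = T₀·b/(a+b) = 33900·2770/3960 = 23710 N·m; T_B = 10190 N·m.

23700 N·m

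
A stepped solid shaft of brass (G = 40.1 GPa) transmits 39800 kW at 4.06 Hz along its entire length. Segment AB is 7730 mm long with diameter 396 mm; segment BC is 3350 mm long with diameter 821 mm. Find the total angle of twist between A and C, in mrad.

127 mrad

ω = 2π·4.06 = 25.51 rad/s, so T = P/ω = 39800×10³ / 25.51 = 1.560e6 N·m.
J_AB = π(0.396)⁴/32 = 2.41×10^-3 m⁴; J_BC = π(0.821)⁴/32 = 0.0446 m⁴.
θ = (T/G)·Σ L_i/J_i = (1.560e6/40.1×10⁹)·(7.73/2.41×10^-3 + 3.35/0.0446) = 0.1275 rad.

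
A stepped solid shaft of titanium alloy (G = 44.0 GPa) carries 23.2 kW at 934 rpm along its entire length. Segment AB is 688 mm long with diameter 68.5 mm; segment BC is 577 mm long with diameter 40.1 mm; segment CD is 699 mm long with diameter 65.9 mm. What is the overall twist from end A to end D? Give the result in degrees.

0.917°

ω = 2π·934/60 = 97.81 rad/s, so T = P/ω = 23.2×10³ / 97.81 = 237.2 N·m.
J_AB = π(0.0685)⁴/32 = 2.16×10^-6 m⁴; J_BC = π(0.0401)⁴/32 = 2.54×10^-7 m⁴; J_CD = π(0.0659)⁴/32 = 1.85×10^-6 m⁴.
θ = (T/G)·Σ L_i/J_i = (237.2/44.0×10⁹)·(0.688/2.16×10^-6 + 0.577/2.54×10^-7 + 0.699/1.85×10^-6) = 0.01600 rad.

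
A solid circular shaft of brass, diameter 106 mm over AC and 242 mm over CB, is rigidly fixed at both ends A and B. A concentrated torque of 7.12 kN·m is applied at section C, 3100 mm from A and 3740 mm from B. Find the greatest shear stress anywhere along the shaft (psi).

355 psi

Compatibility: T_A·a/J_AC = T_B·b/J_CB with T_A + T_B = T₀.
J_AC = 1.24×10^-5 m⁴, J_CB = 3.37×10^-4 m⁴, so T_A = T₀·(J_AC/a)/((J_AC/a)+(J_CB/b)) = 302.7 N·m, T_B = 6817 N·m.
τ in each portion: τ_AC = 1.29×10^6 Pa, τ_CB = 2.45×10^6 Pa; maximum is in CB.
τ_max = T_CB·r/J = 6817·0.121/3.37×10^-4 = 2.450×10^6 Pa.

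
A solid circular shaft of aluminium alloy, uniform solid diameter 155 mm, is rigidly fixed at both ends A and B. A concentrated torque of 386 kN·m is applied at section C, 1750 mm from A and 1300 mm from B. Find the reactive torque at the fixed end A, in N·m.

With uniform GJ and both ends fixed, compatibility θ_AC = θ_CB gives T_A·a = T_B·b, together with T_A + T_B = T₀.
T_A = T₀·b/(a+b) = 386000·1300/3050 = 164500 N·m; T_B = 221500 N·m.

165000 N·m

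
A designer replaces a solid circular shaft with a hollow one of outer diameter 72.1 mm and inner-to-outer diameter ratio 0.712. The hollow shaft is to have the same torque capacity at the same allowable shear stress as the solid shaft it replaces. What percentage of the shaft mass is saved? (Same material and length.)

39.9 %

Equal τ_max and T ⇒ the solid shaft needs d_s³ = d_o³(1−k⁴), so d_s = 72.1·(1−0.712⁴)^(1/3) = 65.30 mm.
Area ratio A_h/A_s = d_o²(1−k²)/d_s² = (1−k²)/(1−k⁴)^(2/3) = 0.6010.
Mass saving = 1 − 0.6010 = 39.9 %.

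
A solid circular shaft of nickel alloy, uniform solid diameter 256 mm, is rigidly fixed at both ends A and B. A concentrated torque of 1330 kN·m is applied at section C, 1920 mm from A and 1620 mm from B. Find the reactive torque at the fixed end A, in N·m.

609000 N·m

With uniform GJ and both ends fixed, compatibility θ_AC = θ_CB gives T_A·a = T_B·b, together with T_A + T_B = T₀.
T_A = T₀·b/(a+b) = 1.330e6·1620/3540 = 608600 N·m; T_B = 721400 N·m.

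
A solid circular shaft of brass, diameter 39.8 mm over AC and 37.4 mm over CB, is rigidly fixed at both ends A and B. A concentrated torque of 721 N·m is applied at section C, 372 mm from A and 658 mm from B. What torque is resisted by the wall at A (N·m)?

Compatibility: T_A·a/J_AC = T_B·b/J_CB with T_A + T_B = T₀.
J_AC = 2.46×10^-7 m⁴, J_CB = 1.92×10^-7 m⁴, so T_A = T₀·(J_AC/a)/((J_AC/a)+(J_CB/b)) = 500.4 N·m, T_B = 220.6 N·m.

500 N·m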